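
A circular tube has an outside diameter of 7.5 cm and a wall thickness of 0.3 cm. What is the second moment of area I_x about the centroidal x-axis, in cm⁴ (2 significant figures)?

Break the section into simple shapes (no overlaps), measuring from the bottom-left corner of the bounding box.
Outer circle: ⌀7.5, A = 44.18 cm², y = 3.75 cm, Ī = 155.3 cm⁴.
Bore (subtracted): ⌀6.9, A = 37.39 cm², y = 3.75 cm, Ī = 111.3 cm⁴.
By symmetry the centroid is at mid-height, ȳ = 3.75 cm.
All pieces are centred on the centroidal x-axis, so I = ΣĪ (holes subtracted) = 44.05 cm⁴.

I_x ≈ 44 cm⁴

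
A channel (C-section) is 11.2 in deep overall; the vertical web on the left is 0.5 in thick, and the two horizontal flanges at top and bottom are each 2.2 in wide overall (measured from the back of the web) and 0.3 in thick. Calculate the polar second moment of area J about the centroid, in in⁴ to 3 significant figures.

J ≈ 90.2 in⁴

Break the section into simple shapes (no overlaps), measuring from the bottom-left corner of the bounding box.
Web: 0.5 × 11.2, A = 5.6 in², y = 5.6 in, Ī = 58.539 in⁴.
Top flange (beyond web): 1.7 × 0.3, A = 0.51 in², y = 11.05 in, Ī = 0.003825 in⁴.
Bottom flange (beyond web): 1.7 × 0.3, A = 0.51 in², y = 0.15 in, Ī = 0.003825 in⁴.
By symmetry the centroid is at mid-height, ȳ = 5.6 in.
Transfer each piece to the centroidal x-axis using Ī + A·d² with d = y − 5.6:
  web: d = 0 in → contributes +58.539 in⁴
  top flange (beyond web): d = 5.45 in → contributes +15.152 in⁴
  bottom flange (beyond web): d = -5.45 in → contributes +15.152 in⁴
Total I = 88.843 in⁴.
For the y-axis: x̄ = 0.41949 in.
Repeating about the centroidal y-axis gives I_y = 1.4064 in⁴.
Polar second moment: J = I_x + I_y = 90.249 in⁴.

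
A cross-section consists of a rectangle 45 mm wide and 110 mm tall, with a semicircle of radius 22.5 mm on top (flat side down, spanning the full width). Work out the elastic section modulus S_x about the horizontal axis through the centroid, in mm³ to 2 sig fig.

Split into non-overlapping primitives; take the origin at the lower-left of the bounding box.
Rectangular body: 45 × 110, A = 4 950 mm², y = 55 mm, Ī = 4 991 250 mm⁴.
Semicircular cap: semicircle r = 22.5, A = 795.2 mm², y = 119.5 mm, Ī = 28 130 mm⁴.
Centroid: ȳ = ΣA·y / ΣA = 63.93 mm.
Transfer each piece to the horizontal axis through the centroid using Ī + A·d² with d = y − 63.93:
  rectangular body: d = -8.934 mm → contributes +5 386 385 mm⁴
  semicircular cap: d = 55.61 mm → contributes +2 487 736 mm⁴
Total I = 7 874 121 mm⁴.
Extreme fibre distance c = 68.57 mm; S = I/c = 114 841 mm³.

S_x ≈ 1.1 × 10⁵ mm³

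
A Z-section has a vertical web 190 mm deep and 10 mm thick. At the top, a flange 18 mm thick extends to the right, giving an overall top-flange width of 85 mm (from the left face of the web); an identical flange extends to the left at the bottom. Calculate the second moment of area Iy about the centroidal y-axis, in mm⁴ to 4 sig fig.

Decompose the section into non-overlapping parts with the origin at the bottom-left of its bounding rectangle.
Web: 10 × 190, A = 1 900 mm², x = 80 mm, Ī = 15833.3 mm⁴.
Top flange (beyond web): 75 × 18, A = 1 350 mm², x = 122.5 mm, Ī = 632 813 mm⁴.
Bottom flange (beyond web): 75 × 18, A = 1 350 mm², x = 37.5 mm, Ī = 632 813 mm⁴.
Centroid: x̄ = ΣA·x / ΣA = 80 mm.
Transfer each piece to the centroidal y-axis using Ī + A·d² with d = x − 80:
  web: d = 0 mm → contributes +15833.3 mm⁴
  top flange (beyond web): d = 42.5 mm → contributes +3 071 250 mm⁴
  bottom flange (beyond web): d = -42.5 mm → contributes +3 071 250 mm⁴
Total I = 6 158 333 mm⁴.

Iy ≈ 6.158 × 10⁶ mm⁴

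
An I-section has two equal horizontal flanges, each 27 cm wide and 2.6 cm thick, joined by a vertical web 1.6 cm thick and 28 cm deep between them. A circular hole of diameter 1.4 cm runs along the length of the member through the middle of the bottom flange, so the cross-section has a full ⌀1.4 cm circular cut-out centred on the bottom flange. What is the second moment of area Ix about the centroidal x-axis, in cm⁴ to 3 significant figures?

Ix ≈ 3.55 × 10⁴ cm⁴

Treat the section as a set of non-overlapping primitives; coordinates are from the bounding-box lower-left.
Bottom flange: 27 × 2.6, A = 70.2 cm², y = 1.3 cm, Ī = 39.546 cm⁴.
Web: 1.6 × 28, A = 44.8 cm², y = 16.6 cm, Ī = 2926.9 cm⁴.
Top flange: 27 × 2.6, A = 70.2 cm², y = 31.9 cm, Ī = 39.546 cm⁴.
Hole (subtracted): ⌀1.4, A = 1.5394 cm², y = 1.3 cm, Ī = 0.18857 cm⁴.
Centroid: ȳ = ΣA·y / ΣA = 16.728 cm.
Transfer each piece to the centroidal x-axis using Ī + A·d² with d = y − 16.728:
  bottom flange: d = -15.428 cm → contributes +16 749 cm⁴
  web: d = -0.12824 cm → contributes +2927.7 cm⁴
  top flange: d = 15.172 cm → contributes +16 198 cm⁴
  hole: d = -15.428 cm → contributes −366.61 cm⁴
Total I = 35 509 cm⁴.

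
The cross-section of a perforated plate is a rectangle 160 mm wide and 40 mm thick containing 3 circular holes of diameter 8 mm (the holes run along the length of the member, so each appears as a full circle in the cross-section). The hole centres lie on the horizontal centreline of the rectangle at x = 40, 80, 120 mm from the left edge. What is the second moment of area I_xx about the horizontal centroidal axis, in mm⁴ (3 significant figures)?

Treat the section as a set of non-overlapping primitives; coordinates are from the bounding-box lower-left.
Plate: 160 × 40, A = 6 400 mm², y = 20 mm, Ī = 853 333 mm⁴.
Hole 1 (subtracted): ⌀8, A = 50.265 mm², y = 20 mm, Ī = 201.06 mm⁴.
Hole 2 (subtracted): ⌀8, A = 50.265 mm², y = 20 mm, Ī = 201.06 mm⁴.
Hole 3 (subtracted): ⌀8, A = 50.265 mm², y = 20 mm, Ī = 201.06 mm⁴.
By symmetry the centroid is at mid-height, ȳ = 20 mm.
All pieces are centred on the horizontal centroidal axis, so I = ΣĪ (holes subtracted) = 852 730 mm⁴.

I_xx ≈ 8.53 × 10⁵ mm⁴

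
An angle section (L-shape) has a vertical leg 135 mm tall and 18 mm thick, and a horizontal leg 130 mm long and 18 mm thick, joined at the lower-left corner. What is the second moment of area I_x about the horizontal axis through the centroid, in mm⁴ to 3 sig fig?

Treat the section as a set of non-overlapping primitives; coordinates are from the bounding-box lower-left.
Vertical leg: 18 × 135, A = 2 430 mm², y = 67.5 mm, Ī = 3 690 563 mm⁴.
Horizontal leg (remainder): 112 × 18, A = 2 016 mm², y = 9 mm, Ī = 54 432 mm⁴.
Centroid: ȳ = ΣA·y / ΣA = 40.974 mm.
Transfer each piece to the horizontal axis through the centroid using Ī + A·d² with d = y − 40.974:
  vertical leg: d = 26.526 mm → contributes +5 400 421 mm⁴
  horizontal leg (remainder): d = -31.974 mm → contributes +2 115 422 mm⁴
Total I = 7 515 843 mm⁴.

I_x ≈ 7.52 × 10⁶ mm⁴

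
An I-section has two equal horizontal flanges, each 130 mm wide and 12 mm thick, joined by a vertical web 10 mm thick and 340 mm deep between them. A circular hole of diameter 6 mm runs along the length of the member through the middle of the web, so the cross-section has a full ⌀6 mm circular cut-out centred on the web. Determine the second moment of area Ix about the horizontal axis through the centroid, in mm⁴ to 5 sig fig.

Break the section into simple shapes (no overlaps), measuring from the bottom-left corner of the bounding box.
Bottom flange: 130 × 12, A = 1 560 mm², y = 6 mm, Ī = 18 720 mm⁴.
Web: 10 × 340, A = 3 400 mm², y = 182 mm, Ī = 32 753 333 mm⁴.
Top flange: 130 × 12, A = 1 560 mm², y = 358 mm, Ī = 18 720 mm⁴.
Hole (subtracted): ⌀6, A = 28.27433 mm², y = 182 mm, Ī = 63.61725 mm⁴.
By symmetry the centroid is at mid-height, ȳ = 182 mm.
Transfer each piece to the horizontal axis through the centroid using Ī + A·d² with d = y − 182:
  bottom flange: d = -176 mm → contributes +48 341 280 mm⁴
  web: d = 0 mm → contributes +32 753 333 mm⁴
  top flange: d = 176 mm → contributes +48 341 280 mm⁴
  hole: d = 0 mm → contributes −63.61725 mm⁴
Total I = 129 435 830 mm⁴.

Ix ≈ 1.2944 × 10⁸ mm⁴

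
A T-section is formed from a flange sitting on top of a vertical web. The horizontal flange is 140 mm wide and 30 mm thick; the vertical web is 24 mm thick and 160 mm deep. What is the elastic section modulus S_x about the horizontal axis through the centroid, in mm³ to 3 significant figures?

Decompose the section into non-overlapping parts with the origin at the bottom-left of its bounding rectangle.
Flange: 140 × 30, A = 4 200 mm², y = 175 mm, Ī = 315 000 mm⁴.
Web: 24 × 160, A = 3 840 mm², y = 80 mm, Ī = 8 192 000 mm⁴.
Centroid: ȳ = ΣA·y / ΣA = 129.63 mm.
Transfer each piece to the horizontal axis through the centroid using Ī + A·d² with d = y − 129.63:
  flange: d = 45.373 mm → contributes +8 961 630 mm⁴
  web: d = -49.627 mm → contributes +17 649 251 mm⁴
Total I = 26 610 881 mm⁴.
Extreme fibre distance c = 129.63 mm; S = I/c = 205 288 mm³.

S_x ≈ 2.05 × 10⁵ mm³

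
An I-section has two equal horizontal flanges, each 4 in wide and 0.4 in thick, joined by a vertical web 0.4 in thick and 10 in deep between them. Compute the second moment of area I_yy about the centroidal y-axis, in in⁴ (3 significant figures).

I_yy ≈ 4.32 in⁴

Break the section into simple shapes (no overlaps), measuring from the bottom-left corner of the bounding box.
Bottom flange: 4 × 0.4, A = 1.6 in², x = 2 in, Ī = 2.1333 in⁴.
Web: 0.4 × 10, A = 4 in², x = 2 in, Ī = 0.053333 in⁴.
Top flange: 4 × 0.4, A = 1.6 in², x = 2 in, Ī = 2.1333 in⁴.
By symmetry the centroid is at mid-width, x̄ = 2 in.
All pieces are centred on the centroidal y-axis, so I = ΣĪ = 4.32 in⁴.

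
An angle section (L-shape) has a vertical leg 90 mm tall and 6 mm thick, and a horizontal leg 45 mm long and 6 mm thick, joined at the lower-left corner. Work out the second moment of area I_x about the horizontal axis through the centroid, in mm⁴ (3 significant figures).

I_x ≈ 6.53 × 10⁵ mm⁴

Decompose the section into non-overlapping parts with the origin at the bottom-left of its bounding rectangle.
Vertical leg: 6 × 90, A = 540 mm², y = 45 mm, Ī = 364 500 mm⁴.
Horizontal leg (remainder): 39 × 6, A = 234 mm², y = 3 mm, Ī = 702 mm⁴.
Centroid: ȳ = ΣA·y / ΣA = 32.302 mm.
Transfer each piece to the horizontal axis through the centroid using Ī + A·d² with d = y − 32.302:
  vertical leg: d = 12.698 mm → contributes +451 565 mm⁴
  horizontal leg (remainder): d = -29.302 mm → contributes +201 621 mm⁴
Total I = 653 185 mm⁴.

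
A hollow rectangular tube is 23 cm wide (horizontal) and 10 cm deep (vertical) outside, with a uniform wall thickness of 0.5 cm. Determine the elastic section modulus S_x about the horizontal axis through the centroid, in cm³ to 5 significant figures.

Treat the section as a set of non-overlapping primitives; coordinates are from the bounding-box lower-left.
Outer rectangle: 23 × 10, A = 230 cm², y = 5 cm, Ī = 1916.667 cm⁴.
Inner void (subtracted): 22 × 9, A = 198 cm², y = 5 cm, Ī = 1336.5 cm⁴.
By symmetry the centroid is at mid-height, ȳ = 5 cm.
All pieces are centred on the horizontal axis through the centroid, so I = ΣĪ (holes subtracted) = 580.1667 cm⁴.
Extreme fibre distance c = 5 cm; S = I/c = 116.0333 cm³.

S_x ≈ 116.03 cm³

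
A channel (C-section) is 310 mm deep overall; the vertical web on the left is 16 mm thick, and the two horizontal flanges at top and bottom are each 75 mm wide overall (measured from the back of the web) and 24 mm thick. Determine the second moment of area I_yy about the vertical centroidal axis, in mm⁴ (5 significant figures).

I_yy ≈ 3.4624 × 10⁶ mm⁴

Split into non-overlapping primitives; take the origin at the lower-left of the bounding box.
Web: 16 × 310, A = 4 960 mm², x = 8 mm, Ī = 105813.3 mm⁴.
Top flange (beyond web): 59 × 24, A = 1 416 mm², x = 45.5 mm, Ī = 410 758 mm⁴.
Bottom flange (beyond web): 59 × 24, A = 1 416 mm², x = 45.5 mm, Ī = 410 758 mm⁴.
Centroid: x̄ = ΣA·x / ΣA = 21.62936 mm.
Transfer each piece to the vertical centroidal axis using Ī + A·d² with d = x − 21.62936:
  web: d = -13.62936 mm → contributes +1 027 181 mm⁴
  top flange (beyond web): d = 23.87064 mm → contributes +1 217 605 mm⁴
  bottom flange (beyond web): d = 23.87064 mm → contributes +1 217 605 mm⁴
Total I = 3 462 391 mm⁴.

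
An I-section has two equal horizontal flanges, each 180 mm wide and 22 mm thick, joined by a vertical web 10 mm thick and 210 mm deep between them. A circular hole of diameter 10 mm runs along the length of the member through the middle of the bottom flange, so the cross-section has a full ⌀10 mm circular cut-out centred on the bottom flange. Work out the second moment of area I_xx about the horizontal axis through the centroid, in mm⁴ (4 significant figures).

I_xx ≈ 1.135 × 10⁸ mm⁴

Treat the section as a set of non-overlapping primitives; coordinates are from the bounding-box lower-left.
Bottom flange: 180 × 22, A = 3 960 mm², y = 11 mm, Ī = 159 720 mm⁴.
Web: 10 × 210, A = 2 100 mm², y = 127 mm, Ī = 7 717 500 mm⁴.
Top flange: 180 × 22, A = 3 960 mm², y = 243 mm, Ī = 159 720 mm⁴.
Hole (subtracted): ⌀10, A = 78.5398 mm², y = 11 mm, Ī = 490.874 mm⁴.
Centroid: ȳ = ΣA·y / ΣA = 127.916 mm.
Transfer each piece to the horizontal axis through the centroid using Ī + A·d² with d = y − 127.916:
  bottom flange: d = -116.916 mm → contributes +54 290 745 mm⁴
  web: d = -0.916427 mm → contributes +7 719 264 mm⁴
  top flange: d = 115.084 mm → contributes +52 606 866 mm⁴
  hole: d = -116.916 mm → contributes −1 074 087 mm⁴
Total I = 113 542 788 mm⁴.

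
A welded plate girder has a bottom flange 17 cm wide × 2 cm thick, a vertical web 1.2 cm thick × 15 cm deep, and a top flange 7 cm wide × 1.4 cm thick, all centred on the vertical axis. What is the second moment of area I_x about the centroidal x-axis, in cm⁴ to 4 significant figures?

I_x ≈ 2762 cm⁴

Break the section into simple shapes (no overlaps), measuring from the bottom-left corner of the bounding box.
Bottom plate: 17 × 2, A = 34 cm², y = 1 cm, Ī = 11.3333 cm⁴.
Web plate: 1.2 × 15, A = 18 cm², y = 9.5 cm, Ī = 337.5 cm⁴.
Top plate: 7 × 1.4, A = 9.8 cm², y = 17.7 cm, Ī = 1.60067 cm⁴.
Centroid: ȳ = ΣA·y / ΣA = 6.12395 cm.
Transfer each piece to the centroidal x-axis using Ī + A·d² with d = y − 6.12395:
  bottom plate: d = -5.12395 cm → contributes +903.998 cm⁴
  web plate: d = 3.37605 cm → contributes +542.659 cm⁴
  top plate: d = 11.5761 cm → contributes +1314.85 cm⁴
Total I = 2761.51 cm⁴.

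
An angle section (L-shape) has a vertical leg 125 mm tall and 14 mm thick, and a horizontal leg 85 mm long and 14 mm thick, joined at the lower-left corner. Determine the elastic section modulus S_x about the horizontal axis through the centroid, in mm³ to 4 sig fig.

Break the section into simple shapes (no overlaps), measuring from the bottom-left corner of the bounding box.
Vertical leg: 14 × 125, A = 1 750 mm², y = 62.5 mm, Ī = 2 278 646 mm⁴.
Horizontal leg (remainder): 71 × 14, A = 994 mm², y = 7 mm, Ī = 16235.3 mm⁴.
Centroid: ȳ = ΣA·y / ΣA = 42.3954 mm.
Transfer each piece to the horizontal axis through the centroid using Ī + A·d² with d = y − 42.3954:
  vertical leg: d = 20.1046 mm → contributes +2 985 986 mm⁴
  horizontal leg (remainder): d = -35.3954 mm → contributes +1 261 553 mm⁴
Total I = 4 247 540 mm⁴.
Extreme fibre distance c = 82.6046 mm; S = I/c = 51420.1 mm³.

S_x ≈ 5.142 × 10⁴ mm³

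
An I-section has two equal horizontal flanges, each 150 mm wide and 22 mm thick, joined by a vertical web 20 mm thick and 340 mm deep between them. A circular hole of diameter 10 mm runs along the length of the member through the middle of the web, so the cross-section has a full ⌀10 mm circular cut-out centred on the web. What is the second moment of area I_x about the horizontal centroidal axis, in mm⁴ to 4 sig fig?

Decompose the section into non-overlapping parts with the origin at the bottom-left of its bounding rectangle.
Bottom flange: 150 × 22, A = 3 300 mm², y = 11 mm, Ī = 133 100 mm⁴.
Web: 20 × 340, A = 6 800 mm², y = 192 mm, Ī = 65 506 667 mm⁴.
Top flange: 150 × 22, A = 3 300 mm², y = 373 mm, Ī = 133 100 mm⁴.
Hole (subtracted): ⌀10, A = 78.5398 mm², y = 192 mm, Ī = 490.874 mm⁴.
By symmetry the centroid is at mid-height, ȳ = 192 mm.
Transfer each piece to the horizontal centroidal axis using Ī + A·d² with d = y − 192:
  bottom flange: d = -181 mm → contributes +108 244 400 mm⁴
  web: d = 0 mm → contributes +65 506 667 mm⁴
  top flange: d = 181 mm → contributes +108 244 400 mm⁴
  hole: d = 0 mm → contributes −490.874 mm⁴
Total I = 281 994 976 mm⁴.

I_x ≈ 2.820 × 10⁸ mm⁴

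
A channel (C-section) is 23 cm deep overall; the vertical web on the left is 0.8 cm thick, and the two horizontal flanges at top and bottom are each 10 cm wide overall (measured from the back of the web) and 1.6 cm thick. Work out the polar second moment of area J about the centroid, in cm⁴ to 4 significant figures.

J ≈ 4680 cm⁴

Break the section into simple shapes (no overlaps), measuring from the bottom-left corner of the bounding box.
Web: 0.8 × 23, A = 18.4 cm², y = 11.5 cm, Ī = 811.133 cm⁴.
Top flange (beyond web): 9.2 × 1.6, A = 14.72 cm², y = 22.2 cm, Ī = 3.14027 cm⁴.
Bottom flange (beyond web): 9.2 × 1.6, A = 14.72 cm², y = 0.8 cm, Ī = 3.14027 cm⁴.
By symmetry the centroid is at mid-height, ȳ = 11.5 cm.
Transfer each piece to the centroidal x-axis using Ī + A·d² with d = y − 11.5:
  web: d = 0 cm → contributes +811.133 cm⁴
  top flange (beyond web): d = 10.7 cm → contributes +1688.43 cm⁴
  bottom flange (beyond web): d = -10.7 cm → contributes +1688.43 cm⁴
Total I = 4 188 cm⁴.
For the y-axis: x̄ = 3.47692 cm.
Repeating about the centroidal y-axis gives I_y = 491.708 cm⁴.
Polar second moment: J = I_x + I_y = 4679.71 cm⁴.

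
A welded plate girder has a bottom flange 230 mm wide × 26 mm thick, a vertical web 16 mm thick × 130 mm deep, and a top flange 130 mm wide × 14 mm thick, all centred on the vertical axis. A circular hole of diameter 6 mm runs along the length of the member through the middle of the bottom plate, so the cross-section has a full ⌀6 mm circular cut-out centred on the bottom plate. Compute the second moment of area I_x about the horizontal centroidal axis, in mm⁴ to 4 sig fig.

I_x ≈ 3.767 × 10⁷ mm⁴

Treat the section as a set of non-overlapping primitives; coordinates are from the bounding-box lower-left.
Bottom plate: 230 × 26, A = 5 980 mm², y = 13 mm, Ī = 336 873 mm⁴.
Web plate: 16 × 130, A = 2 080 mm², y = 91 mm, Ī = 2 929 333 mm⁴.
Top plate: 130 × 14, A = 1 820 mm², y = 163 mm, Ī = 29726.7 mm⁴.
Hole (subtracted): ⌀6, A = 28.2743 mm², y = 13 mm, Ī = 63.6173 mm⁴.
Centroid: ȳ = ΣA·y / ΣA = 57.1791 mm.
Transfer each piece to the horizontal centroidal axis using Ī + A·d² with d = y − 57.1791:
  bottom plate: d = -44.1791 mm → contributes +12 008 575 mm⁴
  web plate: d = 33.8209 mm → contributes +5 308 553 mm⁴
  top plate: d = 105.821 mm → contributes +20 410 216 mm⁴
  hole: d = -44.1791 mm → contributes −55249.2 mm⁴
Total I = 37 672 095 mm⁴.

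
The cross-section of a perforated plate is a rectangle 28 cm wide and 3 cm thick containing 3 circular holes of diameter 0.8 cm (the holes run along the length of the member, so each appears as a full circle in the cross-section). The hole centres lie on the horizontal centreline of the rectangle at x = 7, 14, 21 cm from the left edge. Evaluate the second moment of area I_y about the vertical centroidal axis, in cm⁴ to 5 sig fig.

Treat the section as a set of non-overlapping primitives; coordinates are from the bounding-box lower-left.
Plate: 28 × 3, A = 84 cm², x = 14 cm, Ī = 5 488 cm⁴.
Hole 1 (subtracted): ⌀0.8, A = 0.5026548 cm², x = 7 cm, Ī = 0.02010619 cm⁴.
Hole 2 (subtracted): ⌀0.8, A = 0.5026548 cm², x = 14 cm, Ī = 0.02010619 cm⁴.
Hole 3 (subtracted): ⌀0.8, A = 0.5026548 cm², x = 21 cm, Ī = 0.02010619 cm⁴.
By symmetry the centroid is at mid-width, x̄ = 14 cm.
Transfer each piece to the vertical centroidal axis using Ī + A·d² with d = x − 14:
  plate: d = 0 cm → contributes +5 488 cm⁴
  hole 1: d = -7 cm → contributes −24.65019 cm⁴
  hole 2: d = 0 cm → contributes −0.02010619 cm⁴
  hole 3: d = 7 cm → contributes −24.65019 cm⁴
Total I = 5438.68 cm⁴.

I_y ≈ 5438.7 cm⁴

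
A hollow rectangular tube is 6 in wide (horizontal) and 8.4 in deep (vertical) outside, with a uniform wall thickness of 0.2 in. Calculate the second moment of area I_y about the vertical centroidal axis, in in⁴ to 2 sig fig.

I_y ≈ 34 in⁴

Decompose the section into non-overlapping parts with the origin at the bottom-left of its bounding rectangle.
Outer rectangle: 6 × 8.4, A = 50.4 in², x = 3 in, Ī = 151.2 in⁴.
Inner void (subtracted): 5.6 × 8, A = 44.8 in², x = 3 in, Ī = 117.1 in⁴.
By symmetry the centroid is at mid-width, x̄ = 3 in.
All pieces are centred on the vertical centroidal axis, so I = ΣĪ (holes subtracted) = 34.12 in⁴.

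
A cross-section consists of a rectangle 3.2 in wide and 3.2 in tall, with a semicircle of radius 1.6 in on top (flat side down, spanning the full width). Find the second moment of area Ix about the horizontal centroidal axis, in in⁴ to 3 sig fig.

Ix ≈ 24.5 in⁴

Break the section into simple shapes (no overlaps), measuring from the bottom-left corner of the bounding box.
Rectangular body: 3.2 × 3.2, A = 10.24 in², y = 1.6 in, Ī = 8.7381 in⁴.
Semicircular cap: semicircle r = 1.6, A = 4.0212 in², y = 3.8791 in, Ī = 0.7193 in⁴.
Centroid: ȳ = ΣA·y / ΣA = 2.2426 in.
Transfer each piece to the horizontal centroidal axis using Ī + A·d² with d = y − 2.2426:
  rectangular body: d = -0.64263 in → contributes +12.967 in⁴
  semicircular cap: d = 1.6364 in → contributes +11.488 in⁴
Total I = 24.455 in⁴.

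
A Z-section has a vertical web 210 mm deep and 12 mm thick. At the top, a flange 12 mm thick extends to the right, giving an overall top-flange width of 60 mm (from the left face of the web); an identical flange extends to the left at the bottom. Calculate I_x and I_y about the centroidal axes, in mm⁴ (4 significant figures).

Split into non-overlapping primitives; take the origin at the lower-left of the bounding box.
Web: 12 × 210, A = 2 520 mm², y = 105 mm, Ī = 9 261 000 mm⁴.
Top flange (beyond web): 48 × 12, A = 576 mm², y = 204 mm, Ī = 6 912 mm⁴.
Bottom flange (beyond web): 48 × 12, A = 576 mm², y = 6 mm, Ī = 6 912 mm⁴.
Centroid: ȳ = ΣA·y / ΣA = 105 mm.
Transfer each piece to the centroidal x-axis using Ī + A·d² with d = y − 105:
  web: d = 0 mm → contributes +9 261 000 mm⁴
  top flange (beyond web): d = 99 mm → contributes +5 652 288 mm⁴
  bottom flange (beyond web): d = -99 mm → contributes +5 652 288 mm⁴
Total I = 20 565 576 mm⁴.
For the y-axis: x̄ = 54 mm.
Repeating about the centroidal y-axis gives I_y = 1 288 224 mm⁴.

I_x ≈ 2.057 × 10⁷ mm⁴, I_y ≈ 1.288 × 10⁶ mm⁴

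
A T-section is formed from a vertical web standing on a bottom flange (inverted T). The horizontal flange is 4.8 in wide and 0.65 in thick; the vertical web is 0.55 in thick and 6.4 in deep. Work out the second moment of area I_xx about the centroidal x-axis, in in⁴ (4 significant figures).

I_xx ≈ 32.68 in⁴

Decompose the section into non-overlapping parts with the origin at the bottom-left of its bounding rectangle.
Flange: 4.8 × 0.65, A = 3.12 in², y = 0.325 in, Ī = 0.10985 in⁴.
Web: 0.55 × 6.4, A = 3.52 in², y = 3.85 in, Ī = 12.0149 in⁴.
Centroid: ȳ = ΣA·y / ΣA = 2.19367 in.
Transfer each piece to the centroidal x-axis using Ī + A·d² with d = y − 2.19367:
  flange: d = -1.86867 in → contributes +11.0047 in⁴
  web: d = 1.65633 in → contributes +21.6717 in⁴
Total I = 32.6765 in⁴.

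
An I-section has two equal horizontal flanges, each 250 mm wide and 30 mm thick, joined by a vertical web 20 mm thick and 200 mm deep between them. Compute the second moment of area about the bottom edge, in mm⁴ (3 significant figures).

Treat the section as a set of non-overlapping primitives; coordinates are from the bounding-box lower-left.
Bottom flange: 250 × 30, A = 7 500 mm², y = 15 mm, Ī = 562 500 mm⁴.
Web: 20 × 200, A = 4 000 mm², y = 130 mm, Ī = 13 333 333 mm⁴.
Top flange: 250 × 30, A = 7 500 mm², y = 245 mm, Ī = 562 500 mm⁴.
Transfer each piece to the bottom edge using Ī + A·d² with d = y − 0:
  bottom flange: d = 15 mm → contributes +2 250 000 mm⁴
  web: d = 130 mm → contributes +80 933 333 mm⁴
  top flange: d = 245 mm → contributes +450 750 000 mm⁴
Total I = 533 933 333 mm⁴.

I_base ≈ 5.34 × 10⁸ mm⁴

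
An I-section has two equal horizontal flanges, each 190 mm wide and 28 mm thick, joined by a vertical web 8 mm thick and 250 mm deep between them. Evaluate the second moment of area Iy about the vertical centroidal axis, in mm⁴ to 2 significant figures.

Treat the section as a set of non-overlapping primitives; coordinates are from the bounding-box lower-left.
Bottom flange: 190 × 28, A = 5 320 mm², x = 95 mm, Ī = 16 004 333 mm⁴.
Web: 8 × 250, A = 2 000 mm², x = 95 mm, Ī = 10 667 mm⁴.
Top flange: 190 × 28, A = 5 320 mm², x = 95 mm, Ī = 16 004 333 mm⁴.
By symmetry the centroid is at mid-width, x̄ = 95 mm.
All pieces are centred on the vertical centroidal axis, so I = ΣĪ = 32 019 333 mm⁴.

Iy ≈ 3.2 × 10⁷ mm⁴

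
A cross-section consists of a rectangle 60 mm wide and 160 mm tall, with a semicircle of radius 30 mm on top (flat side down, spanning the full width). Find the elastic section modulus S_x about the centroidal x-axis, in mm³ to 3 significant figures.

S_x ≈ 3.18 × 10⁵ mm³

Decompose the section into non-overlapping parts with the origin at the bottom-left of its bounding rectangle.
Rectangular body: 60 × 160, A = 9 600 mm², y = 80 mm, Ī = 20 480 000 mm⁴.
Semicircular cap: semicircle r = 30, A = 1413.7 mm², y = 172.73 mm, Ī = 88 903 mm⁴.
Centroid: ȳ = ΣA·y / ΣA = 91.903 mm.
Transfer each piece to the centroidal x-axis using Ī + A·d² with d = y − 91.903:
  rectangular body: d = -11.903 mm → contributes +21 840 164 mm⁴
  semicircular cap: d = 80.829 mm → contributes +9 325 245 mm⁴
Total I = 31 165 409 mm⁴.
Extreme fibre distance c = 98.097 mm; S = I/c = 317 700 mm³.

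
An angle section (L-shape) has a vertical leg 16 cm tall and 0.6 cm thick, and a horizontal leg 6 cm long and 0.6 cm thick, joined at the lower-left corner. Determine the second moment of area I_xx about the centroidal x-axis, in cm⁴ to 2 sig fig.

I_xx ≈ 350 cm⁴

Break the section into simple shapes (no overlaps), measuring from the bottom-left corner of the bounding box.
Vertical leg: 0.6 × 16, A = 9.6 cm², y = 8 cm, Ī = 204.8 cm⁴.
Horizontal leg (remainder): 5.4 × 0.6, A = 3.24 cm², y = 0.3 cm, Ī = 0.0972 cm⁴.
Centroid: ȳ = ΣA·y / ΣA = 6.057 cm.
Transfer each piece to the centroidal x-axis using Ī + A·d² with d = y − 6.057:
  vertical leg: d = 1.943 cm → contributes +241 cm⁴
  horizontal leg (remainder): d = -5.757 cm → contributes +107.5 cm⁴
Total I = 348.5 cm⁴.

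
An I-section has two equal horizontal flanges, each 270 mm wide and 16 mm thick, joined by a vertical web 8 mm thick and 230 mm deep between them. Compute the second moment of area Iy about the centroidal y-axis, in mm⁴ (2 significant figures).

Iy ≈ 5.2 × 10⁷ mm⁴

Treat the section as a set of non-overlapping primitives; coordinates are from the bounding-box lower-left.
Bottom flange: 270 × 16, A = 4 320 mm², x = 135 mm, Ī = 26 244 000 mm⁴.
Web: 8 × 230, A = 1 840 mm², x = 135 mm, Ī = 9 813 mm⁴.
Top flange: 270 × 16, A = 4 320 mm², x = 135 mm, Ī = 26 244 000 mm⁴.
By symmetry the centroid is at mid-width, x̄ = 135 mm.
All pieces are centred on the centroidal y-axis, so I = ΣĪ = 52 497 813 mm⁴.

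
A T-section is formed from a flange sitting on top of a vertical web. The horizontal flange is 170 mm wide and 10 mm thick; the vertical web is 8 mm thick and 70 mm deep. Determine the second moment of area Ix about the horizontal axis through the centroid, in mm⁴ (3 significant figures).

Ix ≈ 9.17 × 10⁵ mm⁴

Treat the section as a set of non-overlapping primitives; coordinates are from the bounding-box lower-left.
Flange: 170 × 10, A = 1 700 mm², y = 75 mm, Ī = 14 167 mm⁴.
Web: 8 × 70, A = 560 mm², y = 35 mm, Ī = 228 667 mm⁴.
Centroid: ȳ = ΣA·y / ΣA = 65.088 mm.
Transfer each piece to the horizontal axis through the centroid using Ī + A·d² with d = y − 65.088:
  flange: d = 9.9115 mm → contributes +181 171 mm⁴
  web: d = -30.088 mm → contributes +735 645 mm⁴
Total I = 916 816 mm⁴.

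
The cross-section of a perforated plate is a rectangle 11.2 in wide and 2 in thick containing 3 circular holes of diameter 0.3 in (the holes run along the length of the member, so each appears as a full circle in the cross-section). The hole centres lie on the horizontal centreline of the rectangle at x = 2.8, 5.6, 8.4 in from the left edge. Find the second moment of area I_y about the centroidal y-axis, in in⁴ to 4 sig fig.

Treat the section as a set of non-overlapping primitives; coordinates are from the bounding-box lower-left.
Plate: 11.2 × 2, A = 22.4 in², x = 5.6 in, Ī = 234.155 in⁴.
Hole 1 (subtracted): ⌀0.3, A = 0.0706858 in², x = 2.8 in, Ī = 0.000397608 in⁴.
Hole 2 (subtracted): ⌀0.3, A = 0.0706858 in², x = 5.6 in, Ī = 0.000397608 in⁴.
Hole 3 (subtracted): ⌀0.3, A = 0.0706858 in², x = 8.4 in, Ī = 0.000397608 in⁴.
By symmetry the centroid is at mid-width, x̄ = 5.6 in.
Transfer each piece to the centroidal y-axis using Ī + A·d² with d = x − 5.6:
  plate: d = 0 in → contributes +234.155 in⁴
  hole 1: d = -2.8 in → contributes −0.554575 in⁴
  hole 2: d = 0 in → contributes −0.000397608 in⁴
  hole 3: d = 2.8 in → contributes −0.554575 in⁴
Total I = 233.045 in⁴.

I_y ≈ 233.0 in⁴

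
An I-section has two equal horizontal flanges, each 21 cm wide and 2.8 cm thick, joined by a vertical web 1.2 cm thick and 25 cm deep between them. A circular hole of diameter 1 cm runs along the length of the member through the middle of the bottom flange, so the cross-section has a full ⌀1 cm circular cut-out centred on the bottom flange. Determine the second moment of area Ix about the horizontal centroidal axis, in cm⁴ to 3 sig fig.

Split into non-overlapping primitives; take the origin at the lower-left of the bounding box.
Bottom flange: 21 × 2.8, A = 58.8 cm², y = 1.4 cm, Ī = 38.416 cm⁴.
Web: 1.2 × 25, A = 30 cm², y = 15.3 cm, Ī = 1562.5 cm⁴.
Top flange: 21 × 2.8, A = 58.8 cm², y = 29.2 cm, Ī = 38.416 cm⁴.
Hole (subtracted): ⌀1, A = 0.7854 cm², y = 1.4 cm, Ī = 0.049087 cm⁴.
Centroid: ȳ = ΣA·y / ΣA = 15.374 cm.
Transfer each piece to the horizontal centroidal axis using Ī + A·d² with d = y − 15.374:
  bottom flange: d = -13.974 cm → contributes +11 521 cm⁴
  web: d = -0.074359 cm → contributes +1562.7 cm⁴
  top flange: d = 13.826 cm → contributes +11 278 cm⁴
  hole: d = -13.974 cm → contributes −153.42 cm⁴
Total I = 24 208 cm⁴.

Ix ≈ 2.42 × 10⁴ cm⁴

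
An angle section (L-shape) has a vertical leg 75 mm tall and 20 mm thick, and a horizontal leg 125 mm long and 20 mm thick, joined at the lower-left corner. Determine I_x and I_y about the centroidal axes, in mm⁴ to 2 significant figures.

Split into non-overlapping primitives; take the origin at the lower-left of the bounding box.
Vertical leg: 20 × 75, A = 1 500 mm², y = 37.5 mm, Ī = 703 125 mm⁴.
Horizontal leg (remainder): 105 × 20, A = 2 100 mm², y = 10 mm, Ī = 70 000 mm⁴.
Centroid: ȳ = ΣA·y / ΣA = 21.46 mm.
Transfer each piece to the centroidal x-axis using Ī + A·d² with d = y − 21.46:
  vertical leg: d = 16.04 mm → contributes +1 089 128 mm⁴
  horizontal leg (remainder): d = -11.46 mm → contributes +345 716 mm⁴
Total I = 1 434 844 mm⁴.
For the y-axis: x̄ = 46.46 mm.
Repeating about the centroidal y-axis gives I_y = 5 397 344 mm⁴.

I_x ≈ 1.4 × 10⁶ mm⁴, I_y ≈ 5.4 × 10⁶ mm⁴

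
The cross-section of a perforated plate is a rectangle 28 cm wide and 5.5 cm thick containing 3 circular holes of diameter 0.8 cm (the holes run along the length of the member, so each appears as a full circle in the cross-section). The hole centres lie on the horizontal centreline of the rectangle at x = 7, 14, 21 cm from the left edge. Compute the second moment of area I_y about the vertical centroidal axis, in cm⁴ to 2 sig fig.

Decompose the section into non-overlapping parts with the origin at the bottom-left of its bounding rectangle.
Plate: 28 × 5.5, A = 154 cm², x = 14 cm, Ī = 10 061 cm⁴.
Hole 1 (subtracted): ⌀0.8, A = 0.5027 cm², x = 7 cm, Ī = 0.02011 cm⁴.
Hole 2 (subtracted): ⌀0.8, A = 0.5027 cm², x = 14 cm, Ī = 0.02011 cm⁴.
Hole 3 (subtracted): ⌀0.8, A = 0.5027 cm², x = 21 cm, Ī = 0.02011 cm⁴.
By symmetry the centroid is at mid-width, x̄ = 14 cm.
Transfer each piece to the vertical centroidal axis using Ī + A·d² with d = x − 14:
  plate: d = 0 cm → contributes +10 061 cm⁴
  hole 1: d = -7 cm → contributes −24.65 cm⁴
  hole 2: d = 0 cm → contributes −0.02011 cm⁴
  hole 3: d = 7 cm → contributes −24.65 cm⁴
Total I = 10 012 cm⁴.

I_y ≈ 1.0 × 10⁴ cm⁴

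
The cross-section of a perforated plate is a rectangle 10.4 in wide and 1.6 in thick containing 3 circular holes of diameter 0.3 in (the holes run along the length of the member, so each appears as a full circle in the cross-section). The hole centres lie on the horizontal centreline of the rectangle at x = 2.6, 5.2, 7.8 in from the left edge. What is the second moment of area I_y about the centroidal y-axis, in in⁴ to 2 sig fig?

I_y ≈ 150 in⁴

Split into non-overlapping primitives; take the origin at the lower-left of the bounding box.
Plate: 10.4 × 1.6, A = 16.64 in², x = 5.2 in, Ī = 150 in⁴.
Hole 1 (subtracted): ⌀0.3, A = 0.07069 in², x = 2.6 in, Ī = 0.0003976 in⁴.
Hole 2 (subtracted): ⌀0.3, A = 0.07069 in², x = 5.2 in, Ī = 0.0003976 in⁴.
Hole 3 (subtracted): ⌀0.3, A = 0.07069 in², x = 7.8 in, Ī = 0.0003976 in⁴.
By symmetry the centroid is at mid-width, x̄ = 5.2 in.
Transfer each piece to the centroidal y-axis using Ī + A·d² with d = x − 5.2:
  plate: d = 0 in → contributes +150 in⁴
  hole 1: d = -2.6 in → contributes −0.4782 in⁴
  hole 2: d = 0 in → contributes −0.0003976 in⁴
  hole 3: d = 2.6 in → contributes −0.4782 in⁴
Total I = 149 in⁴.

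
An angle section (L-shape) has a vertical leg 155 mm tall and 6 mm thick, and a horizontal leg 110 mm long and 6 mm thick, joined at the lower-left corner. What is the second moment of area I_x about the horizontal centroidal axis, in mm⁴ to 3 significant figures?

I_x ≈ 3.94 × 10⁶ mm⁴

Decompose the section into non-overlapping parts with the origin at the bottom-left of its bounding rectangle.
Vertical leg: 6 × 155, A = 930 mm², y = 77.5 mm, Ī = 1 861 938 mm⁴.
Horizontal leg (remainder): 104 × 6, A = 624 mm², y = 3 mm, Ī = 1 872 mm⁴.
Centroid: ȳ = ΣA·y / ΣA = 47.585 mm.
Transfer each piece to the horizontal centroidal axis using Ī + A·d² with d = y − 47.585:
  vertical leg: d = 29.915 mm → contributes +2 694 204 mm⁴
  horizontal leg (remainder): d = -44.585 mm → contributes +1 242 270 mm⁴
Total I = 3 936 474 mm⁴.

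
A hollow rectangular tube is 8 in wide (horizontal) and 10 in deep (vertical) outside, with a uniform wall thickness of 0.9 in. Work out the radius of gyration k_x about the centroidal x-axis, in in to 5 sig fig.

k_x ≈ 3.6184 in

Split into non-overlapping primitives; take the origin at the lower-left of the bounding box.
Outer rectangle: 8 × 10, A = 80 in², y = 5 in, Ī = 666.6667 in⁴.
Inner void (subtracted): 6.2 × 8.2, A = 50.84 in², y = 5 in, Ī = 284.8735 in⁴.
By symmetry the centroid is at mid-height, ȳ = 5 in.
All pieces are centred on the centroidal x-axis, so I = ΣĪ (holes subtracted) = 381.7932 in⁴.
Radius of gyration: k = √(I/A) = √(381.7932 / 29.16) = 3.618431 in.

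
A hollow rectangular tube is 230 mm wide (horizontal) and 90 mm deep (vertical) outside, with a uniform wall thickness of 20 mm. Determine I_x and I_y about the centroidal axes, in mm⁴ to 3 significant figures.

I_x ≈ 1.20 × 10⁷ mm⁴, I_y ≈ 6.27 × 10⁷ mm⁴

Treat the section as a set of non-overlapping primitives; coordinates are from the bounding-box lower-left.
Outer rectangle: 230 × 90, A = 20 700 mm², y = 45 mm, Ī = 13 972 500 mm⁴.
Inner void (subtracted): 190 × 50, A = 9 500 mm², y = 45 mm, Ī = 1 979 167 mm⁴.
By symmetry the centroid is at mid-height, ȳ = 45 mm.
All pieces are centred on the centroidal x-axis, so I = ΣĪ (holes subtracted) = 11 993 333 mm⁴.
Repeating about the centroidal y-axis gives I_y = 62 673 333 mm⁴.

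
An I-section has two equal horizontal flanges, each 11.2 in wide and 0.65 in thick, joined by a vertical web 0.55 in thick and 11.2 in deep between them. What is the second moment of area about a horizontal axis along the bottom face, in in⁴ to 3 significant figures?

Treat the section as a set of non-overlapping primitives; coordinates are from the bounding-box lower-left.
Bottom flange: 11.2 × 0.65, A = 7.28 in², y = 0.325 in, Ī = 0.25632 in⁴.
Web: 0.55 × 11.2, A = 6.16 in², y = 6.25 in, Ī = 64.393 in⁴.
Top flange: 11.2 × 0.65, A = 7.28 in², y = 12.175 in, Ī = 0.25632 in⁴.
Transfer each piece to a horizontal axis along the bottom face using Ī + A·d² with d = y − 0:
  bottom flange: d = 0.325 in → contributes +1.0253 in⁴
  web: d = 6.25 in → contributes +305.02 in⁴
  top flange: d = 12.175 in → contributes +1079.4 in⁴
Total I = 1385.4 in⁴.

I_base ≈ 1390 in⁴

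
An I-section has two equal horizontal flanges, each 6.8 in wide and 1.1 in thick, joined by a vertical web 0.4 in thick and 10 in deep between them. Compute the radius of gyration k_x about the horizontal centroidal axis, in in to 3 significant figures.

Treat the section as a set of non-overlapping primitives; coordinates are from the bounding-box lower-left.
Bottom flange: 6.8 × 1.1, A = 7.48 in², y = 0.55 in, Ī = 0.75423 in⁴.
Web: 0.4 × 10, A = 4 in², y = 6.1 in, Ī = 33.333 in⁴.
Top flange: 6.8 × 1.1, A = 7.48 in², y = 11.65 in, Ī = 0.75423 in⁴.
By symmetry the centroid is at mid-height, ȳ = 6.1 in.
Transfer each piece to the horizontal centroidal axis using Ī + A·d² with d = y − 6.1:
  bottom flange: d = -5.55 in → contributes +231.16 in⁴
  web: d = 0 in → contributes +33.333 in⁴
  top flange: d = 5.55 in → contributes +231.16 in⁴
Total I = 495.65 in⁴.
Radius of gyration: k = √(I/A) = √(495.65 / 18.96) = 5.1129 in.

k_x ≈ 5.11 in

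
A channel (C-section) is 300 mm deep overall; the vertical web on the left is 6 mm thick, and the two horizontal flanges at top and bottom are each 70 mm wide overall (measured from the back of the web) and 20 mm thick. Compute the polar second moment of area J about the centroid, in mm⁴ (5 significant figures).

J ≈ 6.5935 × 10⁷ mm⁴

Break the section into simple shapes (no overlaps), measuring from the bottom-left corner of the bounding box.
Web: 6 × 300, A = 1 800 mm², y = 150 mm, Ī = 13 500 000 mm⁴.
Top flange (beyond web): 64 × 20, A = 1 280 mm², y = 290 mm, Ī = 42666.67 mm⁴.
Bottom flange (beyond web): 64 × 20, A = 1 280 mm², y = 10 mm, Ī = 42666.67 mm⁴.
By symmetry the centroid is at mid-height, ȳ = 150 mm.
Transfer each piece to the centroidal x-axis using Ī + A·d² with d = y − 150:
  web: d = 0 mm → contributes +13 500 000 mm⁴
  top flange (beyond web): d = 140 mm → contributes +25 130 667 mm⁴
  bottom flange (beyond web): d = -140 mm → contributes +25 130 667 mm⁴
Total I = 63 761 333 mm⁴.
For the y-axis: x̄ = 23.55046 mm.
Repeating about the centroidal y-axis gives I_y = 2 173 892 mm⁴.
Polar second moment: J = I_x + I_y = 65 935 226 mm⁴.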